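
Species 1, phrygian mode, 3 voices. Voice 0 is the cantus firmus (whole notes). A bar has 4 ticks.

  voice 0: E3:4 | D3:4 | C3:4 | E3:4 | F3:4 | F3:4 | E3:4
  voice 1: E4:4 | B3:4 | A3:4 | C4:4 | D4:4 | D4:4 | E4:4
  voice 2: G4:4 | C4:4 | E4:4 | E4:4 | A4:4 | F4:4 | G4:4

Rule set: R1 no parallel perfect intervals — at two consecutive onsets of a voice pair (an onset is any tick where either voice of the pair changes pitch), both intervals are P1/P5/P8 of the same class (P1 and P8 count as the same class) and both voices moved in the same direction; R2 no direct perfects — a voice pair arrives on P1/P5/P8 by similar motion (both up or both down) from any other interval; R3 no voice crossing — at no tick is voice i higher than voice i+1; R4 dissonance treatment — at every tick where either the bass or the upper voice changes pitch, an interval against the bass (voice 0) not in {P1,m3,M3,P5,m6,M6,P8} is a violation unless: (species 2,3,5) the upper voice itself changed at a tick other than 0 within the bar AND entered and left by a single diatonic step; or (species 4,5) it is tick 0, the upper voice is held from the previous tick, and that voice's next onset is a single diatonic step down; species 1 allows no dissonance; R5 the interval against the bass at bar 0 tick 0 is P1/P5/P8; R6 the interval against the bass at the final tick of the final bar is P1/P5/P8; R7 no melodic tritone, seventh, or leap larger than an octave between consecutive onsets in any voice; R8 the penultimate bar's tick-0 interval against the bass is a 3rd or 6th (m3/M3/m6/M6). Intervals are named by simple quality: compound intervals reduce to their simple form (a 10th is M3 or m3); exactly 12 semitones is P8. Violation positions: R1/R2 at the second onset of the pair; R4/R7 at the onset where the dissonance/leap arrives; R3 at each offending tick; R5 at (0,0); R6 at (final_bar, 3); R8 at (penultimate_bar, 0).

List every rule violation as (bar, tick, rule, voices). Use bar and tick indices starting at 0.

(0, 0, R5, (0, 2))
(1, 0, R4, (0, 2))
(4, 0, R2, (1, 2))
(5, 0, R8, (0, 2))
(6, 3, R6, (0, 2))

bar 0: v0=E3 v1=E4 v2=G4 downbeat m3
bar 1: v0=D3 v1=B3 v2=C4 downbeat m7
bar 2: v0=C3 v1=A3 v2=E4 downbeat M3
bar 3: v0=E3 v1=C4 v2=E4 downbeat P8
bar 4: v0=F3 v1=D4 v2=A4 downbeat M3
bar 5: v0=F3 v1=D4 v2=F4 downbeat P8
bar 6: v0=E3 v1=E4 v2=G4 downbeat m3
  -> R5 @ bar 0 tick 0 v(0, 2): opens on m3
  -> R4 @ bar 1 tick 0 v(0, 2): D3/C4 m7 untreated
  -> R2 @ bar 4 tick 0 v(1, 2): C4/E4 M3 -> D4/A4 P5 similar
  -> R8 @ bar 5 tick 0 v(0, 2): penult P8 not 3rd/6th
  -> R6 @ bar 6 tick 3 v(0, 2): closes on m3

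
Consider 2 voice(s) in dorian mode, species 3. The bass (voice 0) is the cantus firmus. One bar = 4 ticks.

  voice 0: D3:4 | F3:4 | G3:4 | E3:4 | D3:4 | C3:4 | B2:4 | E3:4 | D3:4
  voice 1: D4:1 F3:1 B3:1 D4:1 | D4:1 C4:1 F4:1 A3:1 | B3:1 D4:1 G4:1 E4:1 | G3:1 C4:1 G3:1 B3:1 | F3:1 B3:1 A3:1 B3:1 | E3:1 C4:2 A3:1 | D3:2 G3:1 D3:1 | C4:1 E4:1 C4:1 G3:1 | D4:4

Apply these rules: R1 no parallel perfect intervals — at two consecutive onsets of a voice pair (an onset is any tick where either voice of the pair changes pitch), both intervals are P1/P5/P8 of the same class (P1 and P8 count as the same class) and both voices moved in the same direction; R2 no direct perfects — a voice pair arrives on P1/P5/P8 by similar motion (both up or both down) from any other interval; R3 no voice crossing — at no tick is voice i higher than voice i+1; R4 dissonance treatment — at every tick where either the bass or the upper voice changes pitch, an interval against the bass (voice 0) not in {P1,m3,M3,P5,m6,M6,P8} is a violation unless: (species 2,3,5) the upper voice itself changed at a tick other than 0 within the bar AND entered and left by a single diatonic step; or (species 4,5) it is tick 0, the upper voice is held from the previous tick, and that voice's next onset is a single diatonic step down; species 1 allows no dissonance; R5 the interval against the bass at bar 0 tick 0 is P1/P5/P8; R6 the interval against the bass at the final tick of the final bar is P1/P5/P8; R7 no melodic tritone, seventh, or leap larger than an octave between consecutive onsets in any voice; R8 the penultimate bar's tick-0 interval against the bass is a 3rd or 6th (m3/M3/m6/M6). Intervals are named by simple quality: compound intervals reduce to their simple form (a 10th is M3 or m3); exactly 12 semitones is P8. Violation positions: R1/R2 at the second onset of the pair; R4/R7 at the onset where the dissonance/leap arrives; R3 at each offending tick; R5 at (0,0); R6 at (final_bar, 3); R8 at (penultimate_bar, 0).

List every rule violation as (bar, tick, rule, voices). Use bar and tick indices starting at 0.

bar 0: v0=D3 v1=D4 downbeat P8
bar 1: v0=F3 v1=D4 downbeat M6
bar 2: v0=G3 v1=B3 downbeat M3
bar 3: v0=E3 v1=G3 downbeat m3
bar 4: v0=D3 v1=F3 downbeat m3
bar 5: v0=C3 v1=E3 downbeat M3
bar 6: v0=B2 v1=D3 downbeat m3
bar 7: v0=E3 v1=C4 downbeat m6
bar 8: v0=D3 v1=D4 downbeat P8
  -> R7 @ bar 0 tick 2 v(1,): F3->B3 leap 6st
  -> R7 @ bar 4 tick 0 v(1,): B3->F3 leap 6st
  -> R7 @ bar 4 tick 1 v(1,): F3->B3 leap 6st
  -> R7 @ bar 7 tick 0 v(1,): D3->C4 leap 10st

(0, 2, R7, (1,))
(4, 0, R7, (1,))
(4, 1, R7, (1,))
(7, 0, R7, (1,))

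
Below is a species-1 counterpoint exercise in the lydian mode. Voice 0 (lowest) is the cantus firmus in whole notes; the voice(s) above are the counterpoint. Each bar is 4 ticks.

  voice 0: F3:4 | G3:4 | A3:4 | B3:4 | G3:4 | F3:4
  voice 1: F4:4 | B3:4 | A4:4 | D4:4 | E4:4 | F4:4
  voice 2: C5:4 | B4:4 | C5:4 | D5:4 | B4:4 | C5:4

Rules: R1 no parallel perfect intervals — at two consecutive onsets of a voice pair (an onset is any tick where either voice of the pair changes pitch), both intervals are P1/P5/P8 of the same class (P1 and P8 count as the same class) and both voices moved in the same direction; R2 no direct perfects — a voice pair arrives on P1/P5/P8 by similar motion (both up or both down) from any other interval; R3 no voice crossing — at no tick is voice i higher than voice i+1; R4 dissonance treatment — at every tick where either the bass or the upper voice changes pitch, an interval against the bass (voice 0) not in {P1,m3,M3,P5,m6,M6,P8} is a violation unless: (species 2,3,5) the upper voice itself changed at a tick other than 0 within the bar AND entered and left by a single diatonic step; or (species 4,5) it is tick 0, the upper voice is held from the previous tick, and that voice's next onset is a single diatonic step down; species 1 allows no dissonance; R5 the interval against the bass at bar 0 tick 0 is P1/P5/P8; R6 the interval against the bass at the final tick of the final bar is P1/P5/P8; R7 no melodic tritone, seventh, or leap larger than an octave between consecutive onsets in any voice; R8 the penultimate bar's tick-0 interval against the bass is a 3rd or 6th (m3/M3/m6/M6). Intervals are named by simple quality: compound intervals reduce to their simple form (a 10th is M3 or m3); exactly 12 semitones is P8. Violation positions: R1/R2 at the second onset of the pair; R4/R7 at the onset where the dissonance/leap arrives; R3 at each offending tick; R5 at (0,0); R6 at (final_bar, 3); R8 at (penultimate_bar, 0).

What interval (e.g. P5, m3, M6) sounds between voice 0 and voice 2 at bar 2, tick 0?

m3

voice 0=A3 voice 2=C5 -> m3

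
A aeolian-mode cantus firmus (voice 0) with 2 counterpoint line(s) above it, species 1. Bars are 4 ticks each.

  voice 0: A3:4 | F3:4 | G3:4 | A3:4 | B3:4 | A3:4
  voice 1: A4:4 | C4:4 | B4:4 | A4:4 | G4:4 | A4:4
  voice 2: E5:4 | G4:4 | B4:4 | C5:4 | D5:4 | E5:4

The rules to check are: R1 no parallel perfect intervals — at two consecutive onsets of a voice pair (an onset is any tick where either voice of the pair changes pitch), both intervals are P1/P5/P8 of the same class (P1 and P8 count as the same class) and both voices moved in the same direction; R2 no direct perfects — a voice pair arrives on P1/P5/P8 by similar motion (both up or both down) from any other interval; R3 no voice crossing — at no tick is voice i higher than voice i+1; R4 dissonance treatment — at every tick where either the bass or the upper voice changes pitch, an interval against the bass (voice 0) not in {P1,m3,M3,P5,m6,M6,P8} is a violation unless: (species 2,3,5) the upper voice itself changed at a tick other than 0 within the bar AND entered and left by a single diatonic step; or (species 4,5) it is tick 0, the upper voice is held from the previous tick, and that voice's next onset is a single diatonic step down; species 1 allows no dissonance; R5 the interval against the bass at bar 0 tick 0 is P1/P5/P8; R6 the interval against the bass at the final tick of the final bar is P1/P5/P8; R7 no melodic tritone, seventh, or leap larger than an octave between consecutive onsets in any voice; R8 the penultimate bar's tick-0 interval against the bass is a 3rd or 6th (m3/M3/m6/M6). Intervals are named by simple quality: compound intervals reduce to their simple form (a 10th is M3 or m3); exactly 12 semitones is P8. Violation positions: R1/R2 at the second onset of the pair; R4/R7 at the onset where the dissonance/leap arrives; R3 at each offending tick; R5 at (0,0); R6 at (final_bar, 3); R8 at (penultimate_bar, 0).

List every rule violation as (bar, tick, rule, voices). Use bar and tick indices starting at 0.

bar 0: v0=A3 v1=A4 v2=E5 downbeat P5
bar 1: v0=F3 v1=C4 v2=G4 downbeat M2
bar 2: v0=G3 v1=B4 v2=B4 downbeat M3
bar 3: v0=A3 v1=A4 v2=C5 downbeat m3
bar 4: v0=B3 v1=G4 v2=D5 downbeat m3
bar 5: v0=A3 v1=A4 v2=E5 downbeat P5
  -> R1 @ bar 1 tick 0 v(1, 2): A4/E5 P5 -> C4/G4 P5 similar
  -> R2 @ bar 1 tick 0 v(0, 1): A3/A4 P8 -> F3/C4 P5 similar
  -> R4 @ bar 1 tick 0 v(0, 2): F3/G4 M2 untreated
  -> R2 @ bar 2 tick 0 v(1, 2): C4/G4 P5 -> B4/B4 P1 similar
  -> R7 @ bar 2 tick 0 v(1,): C4->B4 leap 11st
  -> R1 @ bar 5 tick 0 v(1, 2): G4/D5 P5 -> A4/E5 P5 similar

(1, 0, R1, (1, 2))
(1, 0, R2, (0, 1))
(1, 0, R4, (0, 2))
(2, 0, R2, (1, 2))
(2, 0, R7, (1,))
(5, 0, R1, (1, 2))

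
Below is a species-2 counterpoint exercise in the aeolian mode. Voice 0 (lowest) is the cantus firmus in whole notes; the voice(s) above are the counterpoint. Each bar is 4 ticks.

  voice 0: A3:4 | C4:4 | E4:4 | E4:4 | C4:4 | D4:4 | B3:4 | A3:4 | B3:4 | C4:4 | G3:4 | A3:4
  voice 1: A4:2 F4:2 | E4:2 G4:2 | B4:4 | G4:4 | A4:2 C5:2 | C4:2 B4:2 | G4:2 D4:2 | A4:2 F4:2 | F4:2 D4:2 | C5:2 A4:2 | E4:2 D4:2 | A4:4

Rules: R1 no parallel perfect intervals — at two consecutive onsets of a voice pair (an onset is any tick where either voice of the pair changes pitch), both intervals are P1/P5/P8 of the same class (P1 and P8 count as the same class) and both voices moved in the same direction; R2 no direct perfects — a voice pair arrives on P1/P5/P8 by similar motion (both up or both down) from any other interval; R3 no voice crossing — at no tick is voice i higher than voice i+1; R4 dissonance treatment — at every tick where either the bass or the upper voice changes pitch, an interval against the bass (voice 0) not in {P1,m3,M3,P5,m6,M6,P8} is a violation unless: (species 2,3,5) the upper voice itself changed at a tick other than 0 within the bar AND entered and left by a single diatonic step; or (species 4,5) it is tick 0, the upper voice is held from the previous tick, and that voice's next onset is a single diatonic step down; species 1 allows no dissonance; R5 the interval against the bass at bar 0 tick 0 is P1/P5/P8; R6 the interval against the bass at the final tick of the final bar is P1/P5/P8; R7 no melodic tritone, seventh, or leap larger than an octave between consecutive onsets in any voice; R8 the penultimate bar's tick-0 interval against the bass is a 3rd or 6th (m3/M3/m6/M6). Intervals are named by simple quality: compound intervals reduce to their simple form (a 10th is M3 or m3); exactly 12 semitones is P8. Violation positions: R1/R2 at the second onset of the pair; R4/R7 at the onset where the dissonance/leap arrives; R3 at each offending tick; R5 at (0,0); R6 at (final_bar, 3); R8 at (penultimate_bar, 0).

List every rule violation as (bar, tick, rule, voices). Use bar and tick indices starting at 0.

(2, 0, R1, (0, 1))
(5, 0, R3, (0, 1))
(5, 0, R4, (0, 1))
(5, 1, R3, (0, 1))
(5, 2, R7, (1,))
(8, 0, R4, (0, 1))
(9, 0, R2, (0, 1))
(9, 0, R7, (1,))
(11, 0, R2, (0, 1))

bar 0: v0=A3 v1=A4 downbeat P8
bar 1: v0=C4 v1=E4 downbeat M3
bar 2: v0=E4 v1=B4 downbeat P5
bar 3: v0=E4 v1=G4 downbeat m3
bar 4: v0=C4 v1=A4 downbeat M6
bar 5: v0=D4 v1=C4 downbeat M2
bar 6: v0=B3 v1=G4 downbeat m6
bar 7: v0=A3 v1=A4 downbeat P8
bar 8: v0=B3 v1=F4 downbeat TT
bar 9: v0=C4 v1=C5 downbeat P8
bar 10: v0=G3 v1=E4 downbeat M6
bar 11: v0=A3 v1=A4 downbeat P8
  -> R1 @ bar 2 tick 0 v(0, 1): C4/G4 P5 -> E4/B4 P5 similar
  -> R3 @ bar 5 tick 0 v(0, 1): D4 above C4
  -> R4 @ bar 5 tick 0 v(0, 1): D4/C4 M2 untreated
  -> R3 @ bar 5 tick 1 v(0, 1): D4 above C4
  -> R7 @ bar 5 tick 2 v(1,): C4->B4 leap 11st
  -> R4 @ bar 8 tick 0 v(0, 1): B3/F4 TT untreated
  -> R2 @ bar 9 tick 0 v(0, 1): B3/D4 m3 -> C4/C5 P8 similar
  -> R7 @ bar 9 tick 0 v(1,): D4->C5 leap 10st
  -> R2 @ bar 11 tick 0 v(0, 1): G3/D4 P5 -> A3/A4 P8 similar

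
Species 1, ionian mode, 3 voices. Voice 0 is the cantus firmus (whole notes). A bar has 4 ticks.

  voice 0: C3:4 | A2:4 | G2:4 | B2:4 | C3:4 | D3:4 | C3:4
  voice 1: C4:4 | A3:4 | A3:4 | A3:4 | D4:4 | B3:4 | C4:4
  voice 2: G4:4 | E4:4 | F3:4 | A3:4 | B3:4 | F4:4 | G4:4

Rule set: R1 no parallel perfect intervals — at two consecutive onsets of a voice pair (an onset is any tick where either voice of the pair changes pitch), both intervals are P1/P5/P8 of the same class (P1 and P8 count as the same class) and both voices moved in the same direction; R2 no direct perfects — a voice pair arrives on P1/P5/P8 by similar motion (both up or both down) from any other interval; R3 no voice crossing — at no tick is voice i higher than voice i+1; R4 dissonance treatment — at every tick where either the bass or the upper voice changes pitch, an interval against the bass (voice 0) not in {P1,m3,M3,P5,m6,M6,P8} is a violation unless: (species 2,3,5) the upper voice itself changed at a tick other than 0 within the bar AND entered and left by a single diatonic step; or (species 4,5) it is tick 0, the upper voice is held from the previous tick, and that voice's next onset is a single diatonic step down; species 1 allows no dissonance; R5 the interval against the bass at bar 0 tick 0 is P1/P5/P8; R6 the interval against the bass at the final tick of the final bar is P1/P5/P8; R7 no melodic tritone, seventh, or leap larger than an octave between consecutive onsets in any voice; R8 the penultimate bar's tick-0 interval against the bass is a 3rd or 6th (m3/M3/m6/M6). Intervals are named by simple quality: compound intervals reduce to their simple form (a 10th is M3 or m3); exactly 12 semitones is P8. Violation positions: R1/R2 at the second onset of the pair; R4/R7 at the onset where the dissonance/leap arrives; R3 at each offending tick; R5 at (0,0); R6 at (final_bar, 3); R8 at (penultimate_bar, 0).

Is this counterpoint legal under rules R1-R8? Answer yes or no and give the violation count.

bar 0: v0=C3 v1=C4 v2=G4 (P5)
bar 1: v0=A2 v1=A3 v2=E4 (P5)
bar 2: v0=G2 v1=A3 v2=F3 (m7)
bar 3: v0=B2 v1=A3 v2=A3 (m7)
bar 4: v0=C3 v1=D4 v2=B3 (M7)
bar 5: v0=D3 v1=B3 v2=F4 (m3)
bar 6: v0=C3 v1=C4 v2=G4 (P5)
  R1 @ bar1.0: C3/C4 P8 -> A2/A3 P8 similar
  R1 @ bar1.0: C3/G4 P5 -> A2/E4 P5 similar
  R1 @ bar1.0: C4/G4 P5 -> A3/E4 P5 similar
  R3 @ bar2.0: A3 above F3
  R4 @ bar2.0: G2/A3 M2 untreated
  R4 @ bar2.0: G2/F3 m7 untreated
  R7 @ bar2.0: E4->F3 leap 11st
  R3 @ bar2.1: A3 above F3
  R3 @ bar2.2: A3 above F3
  R3 @ bar2.3: A3 above F3
  R4 @ bar3.0: B2/A3 m7 untreated
  R4 @ bar3.0: B2/A3 m7 untreated
  R3 @ bar4.0: D4 above B3
  R4 @ bar4.0: C3/D4 M2 untreated
  R4 @ bar4.0: C3/B3 M7 untreated
  R3 @ bar4.1: D4 above B3
  R3 @ bar4.2: D4 above B3
  R3 @ bar4.3: D4 above B3
  R7 @ bar5.0: B3->F4 leap 6st
  R2 @ bar6.0: B3/F4 TT -> C4/G4 P5 similar

No (20 violations)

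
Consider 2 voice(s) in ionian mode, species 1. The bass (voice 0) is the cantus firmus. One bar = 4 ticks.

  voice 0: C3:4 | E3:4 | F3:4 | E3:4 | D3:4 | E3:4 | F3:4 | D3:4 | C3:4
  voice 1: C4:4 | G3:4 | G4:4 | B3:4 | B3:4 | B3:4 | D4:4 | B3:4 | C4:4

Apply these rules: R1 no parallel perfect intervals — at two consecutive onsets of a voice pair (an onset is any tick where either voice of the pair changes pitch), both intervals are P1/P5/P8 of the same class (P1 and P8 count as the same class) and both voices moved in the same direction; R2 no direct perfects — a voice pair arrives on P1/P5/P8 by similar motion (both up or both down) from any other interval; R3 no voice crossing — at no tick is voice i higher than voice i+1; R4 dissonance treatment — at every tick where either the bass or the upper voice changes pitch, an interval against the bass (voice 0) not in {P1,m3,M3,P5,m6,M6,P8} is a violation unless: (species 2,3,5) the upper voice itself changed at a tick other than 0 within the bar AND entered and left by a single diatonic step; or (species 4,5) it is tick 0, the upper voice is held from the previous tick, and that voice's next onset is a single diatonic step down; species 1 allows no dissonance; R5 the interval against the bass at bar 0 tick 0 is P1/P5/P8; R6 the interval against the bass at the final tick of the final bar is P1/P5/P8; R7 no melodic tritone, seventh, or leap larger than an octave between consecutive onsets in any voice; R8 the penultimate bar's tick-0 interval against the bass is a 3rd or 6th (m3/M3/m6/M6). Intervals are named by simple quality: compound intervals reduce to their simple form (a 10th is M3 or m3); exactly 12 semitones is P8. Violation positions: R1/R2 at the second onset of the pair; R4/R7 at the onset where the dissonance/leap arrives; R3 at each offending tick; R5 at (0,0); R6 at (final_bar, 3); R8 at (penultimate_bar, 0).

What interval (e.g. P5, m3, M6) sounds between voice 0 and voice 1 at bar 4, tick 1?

M6

voice 0=D3 voice 1=B3 -> M6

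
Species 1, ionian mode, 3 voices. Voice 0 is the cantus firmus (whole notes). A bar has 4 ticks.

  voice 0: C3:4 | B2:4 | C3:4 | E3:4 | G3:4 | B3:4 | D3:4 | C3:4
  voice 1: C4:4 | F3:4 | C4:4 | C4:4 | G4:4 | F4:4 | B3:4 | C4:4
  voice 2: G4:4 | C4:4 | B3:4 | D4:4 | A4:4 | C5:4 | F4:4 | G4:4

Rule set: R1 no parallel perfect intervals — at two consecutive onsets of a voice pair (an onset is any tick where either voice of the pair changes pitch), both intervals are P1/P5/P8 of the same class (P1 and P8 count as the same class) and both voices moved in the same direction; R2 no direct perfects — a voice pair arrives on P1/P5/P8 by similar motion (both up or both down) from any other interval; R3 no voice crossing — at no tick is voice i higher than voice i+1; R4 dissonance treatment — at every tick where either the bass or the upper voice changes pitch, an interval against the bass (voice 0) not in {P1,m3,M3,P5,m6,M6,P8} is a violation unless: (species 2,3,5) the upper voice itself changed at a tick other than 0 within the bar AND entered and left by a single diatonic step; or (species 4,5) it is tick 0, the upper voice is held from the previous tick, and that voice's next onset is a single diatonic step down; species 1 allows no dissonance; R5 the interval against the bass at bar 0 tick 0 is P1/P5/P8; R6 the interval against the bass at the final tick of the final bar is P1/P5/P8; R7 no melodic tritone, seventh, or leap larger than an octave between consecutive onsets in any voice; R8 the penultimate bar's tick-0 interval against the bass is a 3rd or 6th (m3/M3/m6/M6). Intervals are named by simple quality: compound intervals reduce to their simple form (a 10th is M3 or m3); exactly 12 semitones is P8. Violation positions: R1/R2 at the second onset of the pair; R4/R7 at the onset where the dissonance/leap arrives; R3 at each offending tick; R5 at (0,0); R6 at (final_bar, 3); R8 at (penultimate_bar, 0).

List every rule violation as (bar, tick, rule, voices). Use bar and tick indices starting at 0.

bar 0: v0=C3 v1=C4 v2=G4 downbeat P5
bar 1: v0=B2 v1=F3 v2=C4 downbeat m2
bar 2: v0=C3 v1=C4 v2=B3 downbeat M7
bar 3: v0=E3 v1=C4 v2=D4 downbeat m7
bar 4: v0=G3 v1=G4 v2=A4 downbeat M2
bar 5: v0=B3 v1=F4 v2=C5 downbeat m2
bar 6: v0=D3 v1=B3 v2=F4 downbeat m3
bar 7: v0=C3 v1=C4 v2=G4 downbeat P5
  -> R1 @ bar 1 tick 0 v(1, 2): C4/G4 P5 -> F3/C4 P5 similar
  -> R4 @ bar 1 tick 0 v(0, 1): B2/F3 TT untreated
  -> R4 @ bar 1 tick 0 v(0, 2): B2/C4 m2 untreated
  -> R2 @ bar 2 tick 0 v(0, 1): B2/F3 TT -> C3/C4 P8 similar
  -> R3 @ bar 2 tick 0 v(1, 2): C4 above B3
  -> R4 @ bar 2 tick 0 v(0, 2): C3/B3 M7 untreated
  -> R3 @ bar 2 tick 1 v(1, 2): C4 above B3
  -> R3 @ bar 2 tick 2 v(1, 2): C4 above B3
  -> R3 @ bar 2 tick 3 v(1, 2): C4 above B3
  -> R4 @ bar 3 tick 0 v(0, 2): E3/D4 m7 untreated
  -> R2 @ bar 4 tick 0 v(0, 1): E3/C4 m6 -> G3/G4 P8 similar
  -> R4 @ bar 4 tick 0 v(0, 2): G3/A4 M2 untreated
  -> R4 @ bar 5 tick 0 v(0, 1): B3/F4 TT untreated
  -> R4 @ bar 5 tick 0 v(0, 2): B3/C5 m2 untreated
  -> R7 @ bar 6 tick 0 v(1,): F4->B3 leap 6st
  -> R2 @ bar 7 tick 0 v(1, 2): B3/F4 TT -> C4/G4 P5 similar

(1, 0, R1, (1, 2))
(1, 0, R4, (0, 1))
(1, 0, R4, (0, 2))
(2, 0, R2, (0, 1))
(2, 0, R3, (1, 2))
(2, 0, R4, (0, 2))
(2, 1, R3, (1, 2))
(2, 2, R3, (1, 2))
(2, 3, R3, (1, 2))
(3, 0, R4, (0, 2))
(4, 0, R2, (0, 1))
(4, 0, R4, (0, 2))
(5, 0, R4, (0, 1))
(5, 0, R4, (0, 2))
(6, 0, R7, (1,))
(7, 0, R2, (1, 2))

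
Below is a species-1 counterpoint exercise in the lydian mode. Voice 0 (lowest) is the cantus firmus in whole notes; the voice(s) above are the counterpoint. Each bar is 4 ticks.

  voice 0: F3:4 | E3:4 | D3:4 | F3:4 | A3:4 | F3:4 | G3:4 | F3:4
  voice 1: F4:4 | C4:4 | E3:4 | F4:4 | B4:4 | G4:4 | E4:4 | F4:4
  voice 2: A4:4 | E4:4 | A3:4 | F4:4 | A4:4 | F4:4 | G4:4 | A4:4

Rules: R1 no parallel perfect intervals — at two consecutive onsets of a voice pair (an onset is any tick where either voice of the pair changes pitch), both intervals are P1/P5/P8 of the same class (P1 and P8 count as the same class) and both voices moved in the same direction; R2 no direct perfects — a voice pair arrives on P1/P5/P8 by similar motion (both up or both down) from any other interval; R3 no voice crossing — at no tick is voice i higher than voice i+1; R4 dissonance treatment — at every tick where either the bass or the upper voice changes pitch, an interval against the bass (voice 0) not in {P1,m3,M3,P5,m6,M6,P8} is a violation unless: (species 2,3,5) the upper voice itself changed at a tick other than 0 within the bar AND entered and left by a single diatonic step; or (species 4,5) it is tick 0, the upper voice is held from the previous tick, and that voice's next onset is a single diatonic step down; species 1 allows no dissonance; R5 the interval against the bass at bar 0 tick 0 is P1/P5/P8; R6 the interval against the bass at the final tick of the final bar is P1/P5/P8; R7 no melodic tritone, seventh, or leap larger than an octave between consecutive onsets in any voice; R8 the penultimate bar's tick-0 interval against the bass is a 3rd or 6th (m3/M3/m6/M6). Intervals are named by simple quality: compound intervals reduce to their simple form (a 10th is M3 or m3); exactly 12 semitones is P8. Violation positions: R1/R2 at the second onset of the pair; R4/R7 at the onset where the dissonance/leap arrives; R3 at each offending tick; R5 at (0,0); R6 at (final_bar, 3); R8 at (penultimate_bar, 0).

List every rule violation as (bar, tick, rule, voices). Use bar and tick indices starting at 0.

(0, 0, R5, (0, 2))
(1, 0, R2, (0, 2))
(2, 0, R2, (0, 2))
(2, 0, R4, (0, 1))
(3, 0, R2, (0, 1))
(3, 0, R2, (0, 2))
(3, 0, R2, (1, 2))
(3, 0, R7, (1,))
(4, 0, R1, (0, 2))
(4, 0, R3, (1, 2))
(4, 0, R4, (0, 1))
(4, 0, R7, (1,))
(4, 1, R3, (1, 2))
(4, 2, R3, (1, 2))
(4, 3, R3, (1, 2))
(5, 0, R1, (0, 2))
(5, 0, R3, (1, 2))
(5, 0, R4, (0, 1))
(5, 1, R3, (1, 2))
(5, 2, R3, (1, 2))
(5, 3, R3, (1, 2))
(6, 0, R1, (0, 2))
(6, 0, R8, (0, 2))
(7, 3, R6, (0, 2))

bar 0: v0=F3 v1=F4 v2=A4 downbeat M3
bar 1: v0=E3 v1=C4 v2=E4 downbeat P8
bar 2: v0=D3 v1=E3 v2=A3 downbeat P5
bar 3: v0=F3 v1=F4 v2=F4 downbeat P8
bar 4: v0=A3 v1=B4 v2=A4 downbeat P8
bar 5: v0=F3 v1=G4 v2=F4 downbeat P8
bar 6: v0=G3 v1=E4 v2=G4 downbeat P8
bar 7: v0=F3 v1=F4 v2=A4 downbeat M3
  -> R5 @ bar 0 tick 0 v(0, 2): opens on M3
  -> R2 @ bar 1 tick 0 v(0, 2): F3/A4 M3 -> E3/E4 P8 similar
  -> R2 @ bar 2 tick 0 v(0, 2): E3/E4 P8 -> D3/A3 P5 similar
  -> R4 @ bar 2 tick 0 v(0, 1): D3/E3 M2 untreated
  -> R2 @ bar 3 tick 0 v(0, 1): D3/E3 M2 -> F3/F4 P8 similar
  -> R2 @ bar 3 tick 0 v(0, 2): D3/A3 P5 -> F3/F4 P8 similar
  -> R2 @ bar 3 tick 0 v(1, 2): E3/A3 P4 -> F4/F4 P1 similar
  -> R7 @ bar 3 tick 0 v(1,): E3->F4 leap 13st
  -> R1 @ bar 4 tick 0 v(0, 2): F3/F4 P8 -> A3/A4 P8 similar
  -> R3 @ bar 4 tick 0 v(1, 2): B4 above A4
  -> R4 @ bar 4 tick 0 v(0, 1): A3/B4 M2 untreated
  -> R7 @ bar 4 tick 0 v(1,): F4->B4 leap 6st
  -> R3 @ bar 4 tick 1 v(1, 2): B4 above A4
  -> R3 @ bar 4 tick 2 v(1, 2): B4 above A4
  -> R3 @ bar 4 tick 3 v(1, 2): B4 above A4
  -> R1 @ bar 5 tick 0 v(0, 2): A3/A4 P8 -> F3/F4 P8 similar
  -> R3 @ bar 5 tick 0 v(1, 2): G4 above F4
  -> R4 @ bar 5 tick 0 v(0, 1): F3/G4 M2 untreated
  -> R3 @ bar 5 tick 1 v(1, 2): G4 above F4
  -> R3 @ bar 5 tick 2 v(1, 2): G4 above F4
  -> R3 @ bar 5 tick 3 v(1, 2): G4 above F4
  -> R1 @ bar 6 tick 0 v(0, 2): F3/F4 P8 -> G3/G4 P8 similar
  -> R8 @ bar 6 tick 0 v(0, 2): penult P8 not 3rd/6th
  -> R6 @ bar 7 tick 3 v(0, 2): closes on M3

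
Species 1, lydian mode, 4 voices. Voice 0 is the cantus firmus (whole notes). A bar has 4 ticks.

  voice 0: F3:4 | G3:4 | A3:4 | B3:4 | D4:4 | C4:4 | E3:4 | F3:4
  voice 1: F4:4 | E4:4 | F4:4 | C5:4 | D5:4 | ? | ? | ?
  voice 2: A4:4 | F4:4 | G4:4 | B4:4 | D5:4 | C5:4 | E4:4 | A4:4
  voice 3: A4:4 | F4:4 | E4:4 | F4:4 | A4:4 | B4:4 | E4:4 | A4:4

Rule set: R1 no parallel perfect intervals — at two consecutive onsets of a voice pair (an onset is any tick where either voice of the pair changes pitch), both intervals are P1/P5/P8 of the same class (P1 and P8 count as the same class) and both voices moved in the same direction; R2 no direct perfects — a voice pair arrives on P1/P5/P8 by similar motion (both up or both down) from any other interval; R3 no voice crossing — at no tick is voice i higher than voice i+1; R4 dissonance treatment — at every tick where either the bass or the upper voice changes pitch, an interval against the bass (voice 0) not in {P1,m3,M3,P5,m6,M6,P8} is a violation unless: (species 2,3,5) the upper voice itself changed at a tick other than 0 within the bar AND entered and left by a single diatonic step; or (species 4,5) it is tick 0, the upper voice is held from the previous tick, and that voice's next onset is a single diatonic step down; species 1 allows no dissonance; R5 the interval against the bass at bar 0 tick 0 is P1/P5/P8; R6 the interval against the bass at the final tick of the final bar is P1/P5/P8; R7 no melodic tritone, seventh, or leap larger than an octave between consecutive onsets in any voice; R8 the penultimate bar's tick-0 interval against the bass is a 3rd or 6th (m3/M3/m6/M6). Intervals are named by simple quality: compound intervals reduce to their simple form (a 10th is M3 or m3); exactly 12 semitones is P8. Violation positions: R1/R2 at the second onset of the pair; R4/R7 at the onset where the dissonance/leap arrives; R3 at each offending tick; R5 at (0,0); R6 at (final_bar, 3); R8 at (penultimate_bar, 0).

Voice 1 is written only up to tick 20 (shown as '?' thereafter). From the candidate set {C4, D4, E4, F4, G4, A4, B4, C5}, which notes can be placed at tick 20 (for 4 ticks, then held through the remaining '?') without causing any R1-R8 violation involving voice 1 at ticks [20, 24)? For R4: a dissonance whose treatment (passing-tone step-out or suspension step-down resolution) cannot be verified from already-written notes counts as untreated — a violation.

{A4}

C4: violates R1,R7
D4: violates R4
E4: violates R7
F4: violates R2,R4
G4: violates R2
A4: legal
B4: violates R4
C5: violates R1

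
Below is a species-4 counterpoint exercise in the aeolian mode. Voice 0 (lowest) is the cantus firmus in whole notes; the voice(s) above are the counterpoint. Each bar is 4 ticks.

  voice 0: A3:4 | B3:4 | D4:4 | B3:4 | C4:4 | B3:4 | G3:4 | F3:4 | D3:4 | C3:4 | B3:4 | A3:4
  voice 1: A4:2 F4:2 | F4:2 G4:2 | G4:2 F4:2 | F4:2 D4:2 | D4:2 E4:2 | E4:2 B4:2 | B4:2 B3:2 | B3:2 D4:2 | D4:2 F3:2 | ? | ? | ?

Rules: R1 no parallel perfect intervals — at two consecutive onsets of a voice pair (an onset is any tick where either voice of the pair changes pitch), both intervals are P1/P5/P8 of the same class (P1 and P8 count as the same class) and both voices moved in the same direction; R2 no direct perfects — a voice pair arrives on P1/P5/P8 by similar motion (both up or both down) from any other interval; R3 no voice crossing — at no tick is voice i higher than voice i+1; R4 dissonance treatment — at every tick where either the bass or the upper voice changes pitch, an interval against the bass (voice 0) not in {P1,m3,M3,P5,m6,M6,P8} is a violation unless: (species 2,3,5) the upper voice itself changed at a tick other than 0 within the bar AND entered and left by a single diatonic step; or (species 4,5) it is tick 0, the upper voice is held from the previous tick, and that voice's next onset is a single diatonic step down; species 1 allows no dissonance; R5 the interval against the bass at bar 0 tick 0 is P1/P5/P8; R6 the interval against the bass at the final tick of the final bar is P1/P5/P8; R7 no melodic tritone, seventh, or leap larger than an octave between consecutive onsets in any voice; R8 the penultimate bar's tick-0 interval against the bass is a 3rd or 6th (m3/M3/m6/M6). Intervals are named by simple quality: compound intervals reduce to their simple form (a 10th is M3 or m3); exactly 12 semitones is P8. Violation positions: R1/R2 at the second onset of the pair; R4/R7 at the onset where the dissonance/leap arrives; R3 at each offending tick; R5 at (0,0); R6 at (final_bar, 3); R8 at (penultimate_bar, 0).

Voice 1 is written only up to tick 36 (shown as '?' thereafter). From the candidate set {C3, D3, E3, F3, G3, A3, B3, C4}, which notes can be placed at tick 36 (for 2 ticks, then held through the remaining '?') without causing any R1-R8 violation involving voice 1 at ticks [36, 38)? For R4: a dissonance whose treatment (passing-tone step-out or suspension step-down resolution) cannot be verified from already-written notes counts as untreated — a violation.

{A3, C4, E3, G3}

C3: violates R2
D3: violates R4
E3: legal
F3: violates R4
G3: legal
A3: legal
B3: violates R4,R7
C4: legal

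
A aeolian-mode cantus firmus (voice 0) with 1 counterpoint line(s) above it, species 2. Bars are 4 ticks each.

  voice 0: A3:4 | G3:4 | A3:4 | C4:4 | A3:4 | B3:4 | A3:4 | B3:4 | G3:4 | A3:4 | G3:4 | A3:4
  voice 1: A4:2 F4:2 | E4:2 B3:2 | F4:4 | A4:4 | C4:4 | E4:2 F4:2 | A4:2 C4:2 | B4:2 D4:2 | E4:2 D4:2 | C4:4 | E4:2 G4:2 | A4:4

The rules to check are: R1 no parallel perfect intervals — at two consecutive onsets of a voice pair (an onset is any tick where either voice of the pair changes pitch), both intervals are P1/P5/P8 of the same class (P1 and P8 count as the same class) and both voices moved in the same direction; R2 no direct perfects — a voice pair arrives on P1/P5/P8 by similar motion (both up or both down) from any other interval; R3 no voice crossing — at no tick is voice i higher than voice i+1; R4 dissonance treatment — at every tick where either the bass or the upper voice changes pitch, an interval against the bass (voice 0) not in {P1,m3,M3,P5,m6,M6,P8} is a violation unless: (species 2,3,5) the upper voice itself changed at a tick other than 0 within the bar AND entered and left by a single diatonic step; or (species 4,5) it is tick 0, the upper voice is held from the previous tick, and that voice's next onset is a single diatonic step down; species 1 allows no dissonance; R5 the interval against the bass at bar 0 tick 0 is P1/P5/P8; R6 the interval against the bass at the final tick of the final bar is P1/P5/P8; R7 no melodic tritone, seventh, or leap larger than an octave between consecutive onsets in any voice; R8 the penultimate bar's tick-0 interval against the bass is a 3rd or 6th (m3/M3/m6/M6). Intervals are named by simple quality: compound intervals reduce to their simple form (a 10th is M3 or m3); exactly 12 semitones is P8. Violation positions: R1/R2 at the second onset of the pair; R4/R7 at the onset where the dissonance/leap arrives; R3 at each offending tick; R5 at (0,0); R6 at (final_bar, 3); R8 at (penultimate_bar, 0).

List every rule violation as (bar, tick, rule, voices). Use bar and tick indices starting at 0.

(2, 0, R7, (1,))
(5, 0, R4, (0, 1))
(5, 2, R4, (0, 1))
(7, 0, R2, (0, 1))
(7, 0, R7, (1,))
(11, 0, R1, (0, 1))

bar 0: v0=A3 v1=A4 downbeat P8
bar 1: v0=G3 v1=E4 downbeat M6
bar 2: v0=A3 v1=F4 downbeat m6
bar 3: v0=C4 v1=A4 downbeat M6
bar 4: v0=A3 v1=C4 downbeat m3
bar 5: v0=B3 v1=E4 downbeat P4
bar 6: v0=A3 v1=A4 downbeat P8
bar 7: v0=B3 v1=B4 downbeat P8
bar 8: v0=G3 v1=E4 downbeat M6
bar 9: v0=A3 v1=C4 downbeat m3
bar 10: v0=G3 v1=E4 downbeat M6
bar 11: v0=A3 v1=A4 downbeat P8
  -> R7 @ bar 2 tick 0 v(1,): B3->F4 leap 6st
  -> R4 @ bar 5 tick 0 v(0, 1): B3/E4 P4 untreated
  -> R4 @ bar 5 tick 2 v(0, 1): B3/F4 TT untreated
  -> R2 @ bar 7 tick 0 v(0, 1): A3/C4 m3 -> B3/B4 P8 similar
  -> R7 @ bar 7 tick 0 v(1,): C4->B4 leap 11st
  -> R1 @ bar 11 tick 0 v(0, 1): G3/G4 P8 -> A3/A4 P8 similar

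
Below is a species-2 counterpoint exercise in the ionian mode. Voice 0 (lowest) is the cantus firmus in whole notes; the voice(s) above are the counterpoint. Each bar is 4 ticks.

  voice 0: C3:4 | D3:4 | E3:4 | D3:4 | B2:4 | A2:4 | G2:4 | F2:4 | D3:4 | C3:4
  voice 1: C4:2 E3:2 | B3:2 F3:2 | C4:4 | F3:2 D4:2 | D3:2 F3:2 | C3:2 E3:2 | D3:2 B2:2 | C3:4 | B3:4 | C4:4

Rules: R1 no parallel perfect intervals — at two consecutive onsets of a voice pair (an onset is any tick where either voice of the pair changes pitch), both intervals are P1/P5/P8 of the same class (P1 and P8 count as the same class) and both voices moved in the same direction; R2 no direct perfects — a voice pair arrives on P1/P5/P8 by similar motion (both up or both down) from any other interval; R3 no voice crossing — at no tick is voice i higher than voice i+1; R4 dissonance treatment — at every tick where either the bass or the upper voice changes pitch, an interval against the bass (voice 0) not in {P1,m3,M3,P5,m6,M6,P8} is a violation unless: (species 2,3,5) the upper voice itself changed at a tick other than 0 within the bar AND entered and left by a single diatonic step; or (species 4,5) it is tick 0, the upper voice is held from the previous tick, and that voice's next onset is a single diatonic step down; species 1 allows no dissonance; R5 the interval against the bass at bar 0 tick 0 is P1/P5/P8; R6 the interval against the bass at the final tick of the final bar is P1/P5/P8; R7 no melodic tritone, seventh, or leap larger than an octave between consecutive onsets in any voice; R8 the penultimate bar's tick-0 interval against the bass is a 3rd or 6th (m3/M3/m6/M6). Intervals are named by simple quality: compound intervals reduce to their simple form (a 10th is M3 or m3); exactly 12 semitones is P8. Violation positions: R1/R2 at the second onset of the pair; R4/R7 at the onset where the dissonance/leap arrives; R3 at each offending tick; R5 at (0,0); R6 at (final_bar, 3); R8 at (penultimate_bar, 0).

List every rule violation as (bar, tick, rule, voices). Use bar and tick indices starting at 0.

bar 0: v0=C3 v1=C4 downbeat P8
bar 1: v0=D3 v1=B3 downbeat M6
bar 2: v0=E3 v1=C4 downbeat m6
bar 3: v0=D3 v1=F3 downbeat m3
bar 4: v0=B2 v1=D3 downbeat m3
bar 5: v0=A2 v1=C3 downbeat m3
bar 6: v0=G2 v1=D3 downbeat P5
bar 7: v0=F2 v1=C3 downbeat P5
bar 8: v0=D3 v1=B3 downbeat M6
bar 9: v0=C3 v1=C4 downbeat P8
  -> R7 @ bar 1 tick 2 v(1,): B3->F3 leap 6st
  -> R4 @ bar 4 tick 2 v(0, 1): B2/F3 TT untreated
  -> R1 @ bar 6 tick 0 v(0, 1): A2/E3 P5 -> G2/D3 P5 similar
  -> R7 @ bar 8 tick 0 v(1,): C3->B3 leap 11st

(1, 2, R7, (1,))
(4, 2, R4, (0, 1))
(6, 0, R1, (0, 1))
(8, 0, R7, (1,))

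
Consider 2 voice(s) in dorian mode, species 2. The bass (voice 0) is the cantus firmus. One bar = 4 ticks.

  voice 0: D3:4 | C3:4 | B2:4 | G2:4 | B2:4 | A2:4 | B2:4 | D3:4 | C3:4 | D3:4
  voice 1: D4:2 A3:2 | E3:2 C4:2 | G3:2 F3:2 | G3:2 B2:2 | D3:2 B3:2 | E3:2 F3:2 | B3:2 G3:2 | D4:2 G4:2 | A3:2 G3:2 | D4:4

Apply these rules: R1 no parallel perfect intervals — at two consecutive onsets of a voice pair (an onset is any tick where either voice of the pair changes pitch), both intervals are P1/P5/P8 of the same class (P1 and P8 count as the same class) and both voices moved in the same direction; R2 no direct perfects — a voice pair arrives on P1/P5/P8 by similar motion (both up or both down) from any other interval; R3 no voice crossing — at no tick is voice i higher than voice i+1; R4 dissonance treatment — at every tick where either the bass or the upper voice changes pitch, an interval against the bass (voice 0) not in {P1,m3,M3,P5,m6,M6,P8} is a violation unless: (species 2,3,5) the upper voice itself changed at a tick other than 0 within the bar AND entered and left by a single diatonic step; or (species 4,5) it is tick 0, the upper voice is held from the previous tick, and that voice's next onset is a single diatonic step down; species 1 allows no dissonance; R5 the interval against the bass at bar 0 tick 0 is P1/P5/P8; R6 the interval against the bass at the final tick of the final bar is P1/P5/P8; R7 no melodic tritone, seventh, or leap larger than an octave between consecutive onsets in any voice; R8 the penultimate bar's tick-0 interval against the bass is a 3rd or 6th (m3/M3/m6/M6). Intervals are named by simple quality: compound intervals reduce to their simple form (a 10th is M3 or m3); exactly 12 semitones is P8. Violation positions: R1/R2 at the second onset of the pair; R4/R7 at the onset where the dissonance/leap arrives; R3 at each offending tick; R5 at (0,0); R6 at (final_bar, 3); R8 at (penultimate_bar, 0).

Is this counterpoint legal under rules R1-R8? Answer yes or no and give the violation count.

No (7 violations)

bar 0: v0=D3 v1=D4 (P8)
bar 1: v0=C3 v1=E3 (M3)
bar 2: v0=B2 v1=G3 (m6)
bar 3: v0=G2 v1=G3 (P8)
bar 4: v0=B2 v1=D3 (m3)
bar 5: v0=A2 v1=E3 (P5)
bar 6: v0=B2 v1=B3 (P8)
bar 7: v0=D3 v1=D4 (P8)
bar 8: v0=C3 v1=A3 (M6)
bar 9: v0=D3 v1=D4 (P8)
  R2 @ bar5.0: B2/B3 P8 -> A2/E3 P5 similar
  R2 @ bar6.0: A2/F3 m6 -> B2/B3 P8 similar
  R7 @ bar6.0: F3->B3 leap 6st
  R2 @ bar7.0: B2/G3 m6 -> D3/D4 P8 similar
  R4 @ bar7.2: D3/G4 P4 untreated
  R7 @ bar8.0: G4->A3 leap 10st
  R2 @ bar9.0: C3/G3 P5 -> D3/D4 P8 similar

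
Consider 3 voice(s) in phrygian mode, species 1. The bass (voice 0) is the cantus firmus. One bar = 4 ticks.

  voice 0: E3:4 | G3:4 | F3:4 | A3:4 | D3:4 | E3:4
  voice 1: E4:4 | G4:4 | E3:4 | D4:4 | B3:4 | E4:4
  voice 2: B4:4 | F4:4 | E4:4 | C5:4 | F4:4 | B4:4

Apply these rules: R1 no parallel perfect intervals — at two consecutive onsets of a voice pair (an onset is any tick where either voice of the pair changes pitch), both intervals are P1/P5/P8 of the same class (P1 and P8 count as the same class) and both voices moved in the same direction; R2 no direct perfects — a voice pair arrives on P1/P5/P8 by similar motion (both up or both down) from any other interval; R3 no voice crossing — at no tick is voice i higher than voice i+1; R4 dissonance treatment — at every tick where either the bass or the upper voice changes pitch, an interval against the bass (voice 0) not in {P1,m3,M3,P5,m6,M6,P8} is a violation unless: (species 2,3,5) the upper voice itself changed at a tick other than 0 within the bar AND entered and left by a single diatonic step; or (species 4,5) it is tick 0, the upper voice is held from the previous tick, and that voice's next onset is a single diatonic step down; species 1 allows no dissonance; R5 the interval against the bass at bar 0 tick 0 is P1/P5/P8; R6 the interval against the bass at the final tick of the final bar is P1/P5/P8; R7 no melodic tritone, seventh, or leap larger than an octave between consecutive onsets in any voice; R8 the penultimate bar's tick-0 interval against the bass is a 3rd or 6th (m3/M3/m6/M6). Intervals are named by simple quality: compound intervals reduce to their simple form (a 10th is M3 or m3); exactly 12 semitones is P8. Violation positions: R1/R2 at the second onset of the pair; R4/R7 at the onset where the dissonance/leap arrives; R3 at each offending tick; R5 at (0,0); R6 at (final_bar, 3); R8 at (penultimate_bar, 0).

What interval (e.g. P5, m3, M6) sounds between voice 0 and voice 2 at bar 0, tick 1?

voice 0=E3 voice 2=B4 -> P5

P5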